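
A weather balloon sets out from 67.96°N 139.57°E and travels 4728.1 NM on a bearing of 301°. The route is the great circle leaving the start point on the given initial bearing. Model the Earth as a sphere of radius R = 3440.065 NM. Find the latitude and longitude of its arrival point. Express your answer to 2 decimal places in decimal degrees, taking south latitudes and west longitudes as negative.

latitude 21.74°, longitude 24.40°

Angular distance δ = d/R = 4728.1 / 3440.065 = 1.374422 rad.
With φ₁ = 67.96° = 1.186126 rad and θ = 301° = 5.253441 rad:
Applying the spherical law of cosines for sides, sin φ₂ = sin φ₁ cos δ + cos φ₁ sin δ cos θ = 0.370412, so φ₂ = 21.74°.
For the longitude increment, Δλ = atan2( sin θ sin δ cos φ₁, cos δ − sin φ₁ sin φ₂ ) = atan2(-0.315473, -0.148228) = -115.17°.
λ₂ = 139.57° + -115.17° = 24.40°.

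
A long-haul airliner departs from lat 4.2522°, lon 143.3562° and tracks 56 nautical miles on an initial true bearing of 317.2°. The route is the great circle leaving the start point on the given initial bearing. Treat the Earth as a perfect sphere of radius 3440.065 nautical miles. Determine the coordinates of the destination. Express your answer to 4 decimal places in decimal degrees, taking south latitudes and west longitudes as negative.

Central angle δ = d/R = 0.016279 rad.
Converting: φ₁ = 0.074215 rad, θ = 5.536184 rad.
sin φ₂ = sin φ₁ cos δ + cos φ₁ sin δ cos θ = (0.074147)(0.999868) + (0.997247)(0.016278)(0.733730) = 0.086048
φ₂ = asin(0.086048) = 0.086154 rad = 4.9363°.
Then Δλ = atan2(-0.011030, 0.993487) = -0.011101 rad, from sin θ sin δ cos φ₁ over cos δ − sin φ₁ sin φ₂.
λ₂ = λ₁ + Δλ = 142.7201°.

latitude 4.9363°, longitude 142.7201°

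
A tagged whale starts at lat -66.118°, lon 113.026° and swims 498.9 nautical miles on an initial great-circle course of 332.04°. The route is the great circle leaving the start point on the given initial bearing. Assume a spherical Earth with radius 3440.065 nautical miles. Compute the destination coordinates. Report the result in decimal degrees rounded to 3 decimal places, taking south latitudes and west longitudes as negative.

The arc subtends δ = 498.9/3440.065 = 0.145026 rad at the centre.
Start latitude φ₁ = -1.153977 rad; initial bearing θ = 5.795191 rad.
Destination latitude: φ₂ = arcsin( sin φ₁ cos δ + cos φ₁ sin δ cos θ ) = arcsin(-0.853103) = -58.551°.
Δλ = atan2( sin θ sin δ cos φ₁ , cos δ − sin φ₁ sin φ₂ ) = atan2(-0.027432, 0.209441) = -0.130237 rad = -7.462°.
λ₂ = 113.026° + -7.462° = 105.564°.

latitude -58.551°, longitude 105.564°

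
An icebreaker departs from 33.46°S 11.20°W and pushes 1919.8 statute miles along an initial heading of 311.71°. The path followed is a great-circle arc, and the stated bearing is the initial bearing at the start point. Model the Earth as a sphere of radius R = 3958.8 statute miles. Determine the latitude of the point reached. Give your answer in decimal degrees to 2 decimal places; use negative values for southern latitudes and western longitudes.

latitude -13.24°

The arc subtends δ = 1919.8/3958.8 = 0.484945 rad at the centre.
Start latitude φ₁ = -0.583987 rad; initial bearing θ = 5.440366 rad.
Applying the spherical law of cosines for sides, sin φ₂ = sin φ₁ cos δ + cos φ₁ sin δ cos θ = -0.229023, so φ₂ = -13.24°.
Then Δλ = atan2(-0.290325, 0.758428) = -0.365590 rad, from sin θ sin δ cos φ₁ over cos δ − sin φ₁ sin φ₂.
λ₂ = λ₁ + Δλ = -32.15°.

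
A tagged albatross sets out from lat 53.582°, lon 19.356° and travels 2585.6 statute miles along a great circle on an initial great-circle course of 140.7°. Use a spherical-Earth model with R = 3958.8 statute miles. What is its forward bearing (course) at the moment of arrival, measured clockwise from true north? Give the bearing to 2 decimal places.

Central angle δ = d/R = 0.653127 rad.
Start latitude φ₁ = 0.935182 rad; initial bearing θ = 2.455678 rad.
Applying the spherical law of cosines for sides, sin φ₂ = sin φ₁ cos δ + cos φ₁ sin δ cos θ = 0.359919, so φ₂ = 21.095°.
For the longitude increment, Δλ = atan2( sin θ sin δ cos φ₁, cos δ − sin φ₁ sin φ₂ ) = atan2(0.228497, 0.504558) = 24.364°.
λ₂ = 19.356° + 24.364° = 43.720°.
The forward bearing on arrival equals the back-azimuth from the destination plus 180°.
Back-azimuth from P₂ (21.10°, 43.72°) to P₁ (53.58°, 19.36°), with Δλ' = λ₁ − λ₂ = -24.36°: atan2( sin Δλ' cos φ₁ , cos φ₂ sin φ₁ − sin φ₂ cos φ₁ cos Δλ' ) = 336.23°.
Final bearing = (336.23° + 180°) mod 360° = 156.23°.

final bearing 156.23°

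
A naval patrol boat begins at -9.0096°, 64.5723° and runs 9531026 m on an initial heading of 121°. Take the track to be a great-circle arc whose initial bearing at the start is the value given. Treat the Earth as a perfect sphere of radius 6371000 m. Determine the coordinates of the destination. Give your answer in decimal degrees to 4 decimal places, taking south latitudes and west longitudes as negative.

latitude -31.2627°, longitude 155.0165°

The arc subtends δ = 9531026/6371000 = 1.496002 rad at the centre.
Converting: φ₁ = -0.157247 rad, θ = 2.111848 rad.
sin φ₂ = sin φ₁ cos δ + cos φ₁ sin δ cos θ = (-0.156600)(0.074725) + (0.987662)(0.997204)(-0.515038) = -0.518963
φ₂ = asin(-0.518963) = -0.545638 rad = -31.2627°.
Then Δλ = atan2(0.844225, -0.006545) = 1.578548 rad, from sin θ sin δ cos φ₁ over cos δ − sin φ₁ sin φ₂.
Hence λ₂ = 64.5723° + 90.4442° = 155.0165°.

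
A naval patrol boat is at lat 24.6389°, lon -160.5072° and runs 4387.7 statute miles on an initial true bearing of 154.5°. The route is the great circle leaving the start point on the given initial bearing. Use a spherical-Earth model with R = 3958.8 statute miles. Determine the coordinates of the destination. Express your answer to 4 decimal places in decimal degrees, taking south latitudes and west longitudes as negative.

latitude -33.2460°, longitude -133.0753°

Angular distance δ = d/R = 4387.7 / 3958.8 = 1.108341 rad.
Converting: φ₁ = 0.430030 rad, θ = 2.696534 rad.
Applying the spherical law of cosines for sides, sin φ₂ = sin φ₁ cos δ + cos φ₁ sin δ cos θ = -0.548234, so φ₂ = -33.2460°.
Then Δλ = atan2(0.350211, 0.674705) = 0.478777 rad, from sin θ sin δ cos φ₁ over cos δ − sin φ₁ sin φ₂.
λ₂ = -160.5072° + 27.4319° = -133.0753°.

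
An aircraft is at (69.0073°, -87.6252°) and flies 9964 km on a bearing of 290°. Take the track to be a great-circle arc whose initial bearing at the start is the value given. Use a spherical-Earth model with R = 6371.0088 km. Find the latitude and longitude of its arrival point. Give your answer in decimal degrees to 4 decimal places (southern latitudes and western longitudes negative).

δ = 9964/6371.0088 = 1.563960 rad (89.6083°).
With φ₁ = 69.0073° = 1.204405 rad and θ = 290° = 5.061455 rad:
Destination latitude: φ₂ = arcsin( sin φ₁ cos δ + cos φ₁ sin δ cos θ ) = arcsin(0.128908) = 7.4065°.
For the longitude increment, Δλ = atan2( sin θ sin δ cos φ₁, cos δ − sin φ₁ sin φ₂ ) = atan2(-0.336636, -0.113516) = -108.6344°.
λ₂ = -87.6252° + -108.6344° = -196.2596°, normalized to (−180°, 180°] → 163.7404°.

latitude 7.4065°, longitude 163.7404°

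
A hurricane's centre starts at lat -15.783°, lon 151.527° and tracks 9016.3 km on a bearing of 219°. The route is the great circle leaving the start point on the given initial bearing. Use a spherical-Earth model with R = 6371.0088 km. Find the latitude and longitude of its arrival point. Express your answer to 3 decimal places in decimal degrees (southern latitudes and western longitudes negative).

The arc subtends δ = 9016.3/6371.0088 = 1.415208 rad at the centre.
With φ₁ = -15.783° = -0.275465 rad and θ = 219° = 3.822271 rad:
Applying the spherical law of cosines for sides, sin φ₂ = sin φ₁ cos δ + cos φ₁ sin δ cos θ = -0.780962, so φ₂ = -51.349°.
For the longitude increment, Δλ = atan2( sin θ sin δ cos φ₁, cos δ − sin φ₁ sin φ₂ ) = atan2(-0.598279, -0.057456) = -95.486°.
λ₂ = 151.527° + -95.486° = 56.041°.

latitude -51.349°, longitude 56.041°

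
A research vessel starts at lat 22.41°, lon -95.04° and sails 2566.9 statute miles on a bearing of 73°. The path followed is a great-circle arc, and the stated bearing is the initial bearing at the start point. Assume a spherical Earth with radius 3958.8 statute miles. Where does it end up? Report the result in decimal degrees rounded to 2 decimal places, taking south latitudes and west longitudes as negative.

δ = 2566.9/3958.8 = 0.648404 rad (37.1508°).
Converting: φ₁ = 0.391128 rad, θ = 1.274090 rad.
sin φ₂ = sin φ₁ cos δ + cos φ₁ sin δ cos θ = (0.381232)(0.797049) + (0.924480)(0.603915)(0.292372) = 0.467093
φ₂ = asin(0.467093) = 0.486001 rad = 27.85°.
For the longitude increment, Δλ = atan2( sin θ sin δ cos φ₁, cos δ − sin φ₁ sin φ₂ ) = atan2(0.533911, 0.618978) = 40.78°.
Hence λ₂ = -95.04° + 40.78° = -54.26°.

latitude 27.85°, longitude -54.26°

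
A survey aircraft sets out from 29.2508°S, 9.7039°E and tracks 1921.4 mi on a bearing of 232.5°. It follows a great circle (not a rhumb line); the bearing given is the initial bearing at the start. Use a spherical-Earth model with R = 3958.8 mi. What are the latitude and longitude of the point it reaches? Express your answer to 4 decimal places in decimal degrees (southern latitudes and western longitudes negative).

Central angle δ = d/R = 0.485349 rad.
Converting: φ₁ = -0.510523 rad, θ = 4.057891 rad.
sin φ₂ = sin φ₁ cos δ + cos φ₁ sin δ cos θ = (-0.488633)(0.884512) + (0.872489)(0.466517)(-0.608761) = -0.679987
φ₂ = asin(-0.679987) = -0.747745 rad = -42.8426°.
For the longitude increment, Δλ = atan2( sin θ sin δ cos φ₁, cos δ − sin φ₁ sin φ₂ ) = atan2(-0.322920, 0.552248) = -30.3164°.
λ₂ = λ₁ + Δλ = -20.6125°.

latitude -42.8426°, longitude -20.6125°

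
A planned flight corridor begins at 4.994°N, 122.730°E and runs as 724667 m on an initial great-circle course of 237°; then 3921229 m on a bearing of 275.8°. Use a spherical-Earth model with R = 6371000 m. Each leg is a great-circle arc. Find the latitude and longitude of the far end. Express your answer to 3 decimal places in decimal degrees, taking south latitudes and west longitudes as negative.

latitude 4.512°, longitude 82.084°

Apply the spherical direct solution leg by leg, carrying full precision between legs.
Leg 1: from (4.994°, 122.730°), δ = 724667/6371000 = 0.113745 rad, θ = 237° → φ = 1.427°, λ = 117.266°.
Leg 2: from (1.427°, 117.266°), δ = 3921229/6371000 = 0.615481 rad, θ = 275.8° → φ = 4.512°, λ = 82.084°.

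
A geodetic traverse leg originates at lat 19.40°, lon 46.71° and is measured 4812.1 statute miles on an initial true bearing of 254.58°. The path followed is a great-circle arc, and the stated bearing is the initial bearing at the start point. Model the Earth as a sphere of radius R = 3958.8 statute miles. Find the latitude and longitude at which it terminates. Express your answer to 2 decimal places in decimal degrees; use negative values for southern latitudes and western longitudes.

latitude -6.87°, longitude -18.84°

Angular distance δ = d/R = 4812.1 / 3958.8 = 1.215545 rad.
Start latitude φ₁ = 0.338594 rad; initial bearing θ = 4.443259 rad.
Destination latitude: φ₂ = arcsin( sin φ₁ cos δ + cos φ₁ sin δ cos θ ) = arcsin(-0.119602) = -6.87°.
Δλ = atan2( sin θ sin δ cos φ₁ , cos δ − sin φ₁ sin φ₂ ) = atan2(-0.852494, 0.387553) = -1.144115 rad = -65.55°.
λ₂ = 46.71° + -65.55° = -18.84°.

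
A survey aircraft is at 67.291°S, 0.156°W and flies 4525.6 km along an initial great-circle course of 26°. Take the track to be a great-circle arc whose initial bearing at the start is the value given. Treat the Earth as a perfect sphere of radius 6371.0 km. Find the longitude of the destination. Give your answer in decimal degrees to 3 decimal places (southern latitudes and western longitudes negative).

δ = 4525.6/6371 = 0.710344 rad (40.6997°).
Converting: φ₁ = -1.174450 rad, θ = 0.453786 rad.
Destination latitude: φ₂ = arcsin( sin φ₁ cos δ + cos φ₁ sin δ cos θ ) = arcsin(-0.473101) = -28.236°.
Δλ = atan2( sin θ sin δ cos φ₁ , cos δ − sin φ₁ sin φ₂ ) = atan2(0.110356, 0.321713) = 0.330450 rad = 18.933°.
λ₂ = λ₁ + Δλ = 18.777°.

longitude 18.777°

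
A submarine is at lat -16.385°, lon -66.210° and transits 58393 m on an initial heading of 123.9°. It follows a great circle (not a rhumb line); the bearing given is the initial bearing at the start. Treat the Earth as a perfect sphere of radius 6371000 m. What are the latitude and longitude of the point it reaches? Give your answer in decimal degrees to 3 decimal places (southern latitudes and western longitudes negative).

δ = 58393/6371000 = 0.009165 rad (0.5251°).
With φ₁ = -16.385° = -0.285972 rad and θ = 123.9° = 2.162463 rad:
Applying the spherical law of cosines for sides, sin φ₂ = sin φ₁ cos δ + cos φ₁ sin δ cos θ = -0.286983, so φ₂ = -16.677°.
Δλ = atan2( sin θ sin δ cos φ₁ , cos δ − sin φ₁ sin φ₂ ) = atan2(0.007298, 0.919003) = 0.007941 rad = 0.455°.
Hence λ₂ = -66.210° + 0.455° = -65.755°.

latitude -16.677°, longitude -65.755°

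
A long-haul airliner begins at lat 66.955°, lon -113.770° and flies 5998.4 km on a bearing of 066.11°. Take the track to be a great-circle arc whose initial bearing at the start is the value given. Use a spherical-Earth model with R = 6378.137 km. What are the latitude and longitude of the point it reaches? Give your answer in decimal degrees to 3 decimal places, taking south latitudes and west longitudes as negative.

The arc subtends δ = 5998.4/6378.137 = 0.940463 rad at the centre.
Start latitude φ₁ = 1.168585 rad; initial bearing θ = 1.153837 rad.
Applying the spherical law of cosines for sides, sin φ₂ = sin φ₁ cos δ + cos φ₁ sin δ cos θ = 0.670445, so φ₂ = 42.101°.
Then Δλ = atan2(0.289136, -0.027527) = 1.665716 rad, from sin θ sin δ cos φ₁ over cos δ − sin φ₁ sin φ₂.
Hence λ₂ = -113.770° + 95.438° = -18.332°.

latitude 42.101°, longitude -18.332°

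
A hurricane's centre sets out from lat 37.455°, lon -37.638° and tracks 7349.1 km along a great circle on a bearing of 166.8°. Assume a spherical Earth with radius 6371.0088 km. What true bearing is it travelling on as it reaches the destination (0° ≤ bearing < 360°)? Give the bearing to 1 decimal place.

final bearing 168.2°

Angular distance δ = d/R = 7349.1 / 6371.0088 = 1.153522 rad.
Converting: φ₁ = 0.653713 rad, θ = 2.911209 rad.
sin φ₂ = sin φ₁ cos δ + cos φ₁ sin δ cos θ = (0.608138)(0.405270) + (0.793831)(0.914197)(-0.973579) = -0.460084
φ₂ = asin(-0.460084) = -0.478090 rad = -27.393°.
Δλ = atan2( sin θ sin δ cos φ₁ , cos δ − sin φ₁ sin φ₂ ) = atan2(0.165718, 0.685064) = 0.237342 rad = 13.599°.
λ₂ = λ₁ + Δλ = -24.039°.
The forward bearing on arrival equals the back-azimuth from the destination plus 180°.
Back-azimuth from P₂ (-27.4°, -24.0°) to P₁ (37.5°, -37.6°), with Δλ' = λ₁ − λ₂ = -13.6°: atan2( sin Δλ' cos φ₁ , cos φ₂ sin φ₁ − sin φ₂ cos φ₁ cos Δλ' ) = 348.2°.
Final bearing = (348.2° + 180°) mod 360° = 168.2°.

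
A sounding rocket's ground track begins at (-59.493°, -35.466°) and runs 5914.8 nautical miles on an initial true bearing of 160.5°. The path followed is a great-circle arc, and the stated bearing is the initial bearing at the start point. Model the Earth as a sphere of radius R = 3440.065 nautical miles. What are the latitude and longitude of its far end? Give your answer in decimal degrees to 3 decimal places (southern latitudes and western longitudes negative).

Central angle δ = d/R = 1.719386 rad.
With φ₁ = -59.493° = -1.038349 rad and θ = 160.5° = 2.801253 rad:
sin φ₂ = sin φ₁ cos δ + cos φ₁ sin δ cos θ = (-0.861567)(-0.148044) + (0.507644)(0.988981)(-0.942641) = -0.345703
φ₂ = asin(-0.345703) = -0.352988 rad = -20.225°.
For the longitude increment, Δλ = atan2( sin θ sin δ cos φ₁, cos δ − sin φ₁ sin φ₂ ) = atan2(0.167588, -0.445890) = 159.401°.
Hence λ₂ = -35.466° + 159.401° = 123.935°.

latitude -20.225°, longitude 123.935°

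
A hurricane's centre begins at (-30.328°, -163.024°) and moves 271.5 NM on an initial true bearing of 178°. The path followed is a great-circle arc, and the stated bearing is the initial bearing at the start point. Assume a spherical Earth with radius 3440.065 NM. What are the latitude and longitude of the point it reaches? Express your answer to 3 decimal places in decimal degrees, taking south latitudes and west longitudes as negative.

Angular distance δ = d/R = 271.5 / 3440.065 = 0.078923 rad.
With φ₁ = -30.328° = -0.529323 rad and θ = 178° = 3.106686 rad:
sin φ₂ = sin φ₁ cos δ + cos φ₁ sin δ cos θ = (-0.504949)(0.996887) + (0.863149)(0.078841)(-0.999391) = -0.571388
φ₂ = asin(-0.571388) = -0.608196 rad = -34.847°.
Δλ = atan2( sin θ sin δ cos φ₁ , cos δ − sin φ₁ sin φ₂ ) = atan2(0.002375, 0.708365) = 0.003353 rad = 0.192°.
λ₂ = -163.024° + 0.192° = -162.832°.

latitude -34.847°, longitude -162.832°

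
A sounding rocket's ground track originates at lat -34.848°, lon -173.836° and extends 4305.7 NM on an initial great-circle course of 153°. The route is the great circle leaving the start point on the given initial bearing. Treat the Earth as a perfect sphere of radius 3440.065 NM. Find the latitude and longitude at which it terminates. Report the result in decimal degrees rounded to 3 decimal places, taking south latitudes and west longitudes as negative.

latitude -60.878°, longitude -56.178°

Central angle δ = d/R = 1.251633 rad.
With φ₁ = -34.848° = -0.608212 rad and θ = 153° = 2.670354 rad:
sin φ₂ = sin φ₁ cos δ + cos φ₁ sin δ cos θ = (-0.571401)(0.313772) + (0.820671)(0.949498)(-0.891007) = -0.873585
φ₂ = asin(-0.873585) = -1.062520 rad = -60.878°.
For the longitude increment, Δλ = atan2( sin θ sin δ cos φ₁, cos δ − sin φ₁ sin φ₂ ) = atan2(0.353761, -0.185396) = 117.658°.
Hence λ₂ = -173.836° + 117.658° = -56.178°.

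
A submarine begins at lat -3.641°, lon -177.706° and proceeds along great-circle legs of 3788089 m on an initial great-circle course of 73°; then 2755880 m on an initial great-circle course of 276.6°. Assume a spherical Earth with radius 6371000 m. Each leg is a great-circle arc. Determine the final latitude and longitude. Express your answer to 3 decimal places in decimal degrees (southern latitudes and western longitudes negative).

latitude 8.541°, longitude -169.994°

Apply the spherical direct solution leg by leg, carrying full precision between legs.
Leg 1: from (-3.641°, -177.706°), δ = 3788089/6371000 = 0.594583 rad, θ = 73° → φ = 6.364°, λ = -145.090°.
Leg 2: from (6.364°, -145.090°), δ = 2755880/6371000 = 0.432566 rad, θ = 276.6° → φ = 8.541°, λ = -169.994°.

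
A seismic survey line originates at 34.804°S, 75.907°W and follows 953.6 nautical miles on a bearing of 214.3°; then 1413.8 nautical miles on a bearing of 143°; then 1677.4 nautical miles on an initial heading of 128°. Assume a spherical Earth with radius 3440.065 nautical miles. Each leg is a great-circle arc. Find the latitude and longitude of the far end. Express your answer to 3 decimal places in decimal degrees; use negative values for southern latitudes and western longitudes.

Apply the spherical direct solution leg by leg, carrying full precision between legs.
Leg 1: from (-34.804°, -75.907°), δ = 953.6/3440.065 = 0.277204 rad, θ = 214.3° → φ = -47.275°, λ = -89.045°.
Leg 2: from (-47.275°, -89.045°), δ = 1413.8/3440.065 = 0.410981 rad, θ = 143° → φ = -62.863°, λ = -57.234°.
Leg 3: from (-62.863°, -57.234°), δ = 1677.4/3440.065 = 0.487607 rad, θ = 128° → φ = -66.602°, λ = 11.155°.

latitude -66.602°, longitude 11.155°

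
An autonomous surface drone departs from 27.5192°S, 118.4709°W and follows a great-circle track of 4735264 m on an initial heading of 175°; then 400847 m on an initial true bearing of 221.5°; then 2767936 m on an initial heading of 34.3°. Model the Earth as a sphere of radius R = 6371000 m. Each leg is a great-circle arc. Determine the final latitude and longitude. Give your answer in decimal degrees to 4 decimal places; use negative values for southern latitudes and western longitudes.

latitude -49.2975°, longitude -95.2057°

Apply the spherical direct solution leg by leg, carrying full precision between legs.
Leg 1: from (-27.5192°, -118.4709°), δ = 4735264/6371000 = 0.743253 rad, θ = 175° → φ = -69.7235°, λ = -108.6725°.
Leg 2: from (-69.7235°, -108.6725°), δ = 400847/6371000 = 0.062917 rad, θ = 221.5° → φ = -72.2685°, λ = -116.5351°.
Leg 3: from (-72.2685°, -116.5351°), δ = 2767936/6371000 = 0.434459 rad, θ = 34.3° → φ = -49.2975°, λ = -95.2057°.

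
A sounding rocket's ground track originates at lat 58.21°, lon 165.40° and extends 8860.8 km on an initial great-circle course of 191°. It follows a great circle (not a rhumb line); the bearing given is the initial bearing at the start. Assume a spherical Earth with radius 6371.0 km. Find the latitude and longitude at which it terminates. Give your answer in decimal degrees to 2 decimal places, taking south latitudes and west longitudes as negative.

Angular distance δ = d/R = 8860.8 / 6371 = 1.390802 rad.
Start latitude φ₁ = 1.015956 rad; initial bearing θ = 3.333579 rad.
sin φ₂ = sin φ₁ cos δ + cos φ₁ sin δ cos θ = (0.849985)(0.179024) + (0.526807)(0.983845)(-0.981627) = -0.356607
φ₂ = asin(-0.356607) = -0.364633 rad = -20.89°.
For the longitude increment, Δλ = atan2( sin θ sin δ cos φ₁, cos δ − sin φ₁ sin φ₂ ) = atan2(-0.098896, 0.482134) = -11.59°.
λ₂ = λ₁ + Δλ = 153.81°.

latitude -20.89°, longitude 153.81°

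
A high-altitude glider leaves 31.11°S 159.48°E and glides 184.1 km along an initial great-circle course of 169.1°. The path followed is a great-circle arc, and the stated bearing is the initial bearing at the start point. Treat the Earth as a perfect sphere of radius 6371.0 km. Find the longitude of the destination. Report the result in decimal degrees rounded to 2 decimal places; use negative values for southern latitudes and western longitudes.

longitude 159.85°

The arc subtends δ = 184.1/6371 = 0.028897 rad at the centre.
Start latitude φ₁ = -0.542972 rad; initial bearing θ = 2.951352 rad.
sin φ₂ = sin φ₁ cos δ + cos φ₁ sin δ cos θ = (-0.516683)(0.999583) + (0.856177)(0.028893)(-0.981959) = -0.540758
φ₂ = asin(-0.540758) = -0.571338 rad = -32.74°.
For the longitude increment, Δλ = atan2( sin θ sin δ cos φ₁, cos δ − sin φ₁ sin φ₂ ) = atan2(0.004678, 0.720182) = 0.37°.
λ₂ = λ₁ + Δλ = 159.85°.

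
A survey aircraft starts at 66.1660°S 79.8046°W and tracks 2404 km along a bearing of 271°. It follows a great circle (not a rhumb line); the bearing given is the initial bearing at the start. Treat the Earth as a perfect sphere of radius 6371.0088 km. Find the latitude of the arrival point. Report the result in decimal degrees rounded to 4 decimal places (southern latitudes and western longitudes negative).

latitude -57.9701°

δ = 2404/6371.0088 = 0.377334 rad (21.6197°).
Converting: φ₁ = -1.154815 rad, θ = 4.729842 rad.
Applying the spherical law of cosines for sides, sin φ₂ = sin φ₁ cos δ + cos φ₁ sin δ cos θ = -0.847771, so φ₂ = -57.9701°.
For the longitude increment, Δλ = atan2( sin θ sin δ cos φ₁, cos δ − sin φ₁ sin φ₂ ) = atan2(-0.148861, 0.154177) = -43.9950°.
Hence λ₂ = -79.8046° + -43.9950° = -123.7996°.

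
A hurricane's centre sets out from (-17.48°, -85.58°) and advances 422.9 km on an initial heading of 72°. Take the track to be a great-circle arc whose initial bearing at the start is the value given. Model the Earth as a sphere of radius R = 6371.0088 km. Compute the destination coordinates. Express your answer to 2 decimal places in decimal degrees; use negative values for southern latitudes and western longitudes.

The arc subtends δ = 422.9/6371.0088 = 0.066379 rad at the centre.
Converting: φ₁ = -0.305084 rad, θ = 1.256637 rad.
sin φ₂ = sin φ₁ cos δ + cos φ₁ sin δ cos θ = (-0.300373)(0.997798) + (0.953822)(0.066330)(0.309017) = -0.280161
φ₂ = asin(-0.280161) = -0.283962 rad = -16.27°.
Δλ = atan2( sin θ sin δ cos φ₁ , cos δ − sin φ₁ sin φ₂ ) = atan2(0.060171, 0.913645) = 0.065763 rad = 3.77°.
λ₂ = λ₁ + Δλ = -81.81°.

latitude -16.27°, longitude -81.81°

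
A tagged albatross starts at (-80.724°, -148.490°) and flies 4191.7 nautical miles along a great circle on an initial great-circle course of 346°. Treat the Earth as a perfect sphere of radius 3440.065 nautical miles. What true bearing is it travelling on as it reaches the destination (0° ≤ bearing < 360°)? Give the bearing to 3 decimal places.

final bearing 357.722°

The arc subtends δ = 4191.7/3440.065 = 1.218494 rad at the centre.
Converting: φ₁ = -1.408900 rad, θ = 6.038839 rad.
sin φ₂ = sin φ₁ cos δ + cos φ₁ sin δ cos θ = (-0.986923)(0.345059) + (0.161190)(0.938581)(0.970296) = -0.193751
φ₂ = asin(-0.193751) = -0.194984 rad = -11.172°.
Then Δλ = atan2(-0.036600, 0.153842) = -0.233567 rad, from sin θ sin δ cos φ₁ over cos δ − sin φ₁ sin φ₂.
λ₂ = -148.490° + -13.382° = -161.872°.
The forward bearing on arrival equals the back-azimuth from the destination plus 180°.
Back-azimuth from P₂ (-11.172°, -161.872°) to P₁ (-80.724°, -148.490°), with Δλ' = λ₁ − λ₂ = 13.382°: atan2( sin Δλ' cos φ₁ , cos φ₂ sin φ₁ − sin φ₂ cos φ₁ cos Δλ' ) = 177.722°.
Final bearing = (177.722° + 180°) mod 360° = 357.722°.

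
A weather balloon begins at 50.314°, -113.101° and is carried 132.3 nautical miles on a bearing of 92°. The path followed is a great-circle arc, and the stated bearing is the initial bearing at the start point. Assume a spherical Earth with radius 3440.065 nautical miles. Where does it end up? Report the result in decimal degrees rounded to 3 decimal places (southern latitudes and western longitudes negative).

latitude 50.186°, longitude -109.660°

The arc subtends δ = 132.3/3440.065 = 0.038459 rad at the centre.
Converting: φ₁ = 0.878145 rad, θ = 1.605703 rad.
Applying the spherical law of cosines for sides, sin φ₂ = sin φ₁ cos δ + cos φ₁ sin δ cos θ = 0.768130, so φ₂ = 50.186°.
For the longitude increment, Δλ = atan2( sin θ sin δ cos φ₁, cos δ − sin φ₁ sin φ₂ ) = atan2(0.024538, 0.408142) = 3.441°.
Hence λ₂ = -113.101° + 3.441° = -109.660°.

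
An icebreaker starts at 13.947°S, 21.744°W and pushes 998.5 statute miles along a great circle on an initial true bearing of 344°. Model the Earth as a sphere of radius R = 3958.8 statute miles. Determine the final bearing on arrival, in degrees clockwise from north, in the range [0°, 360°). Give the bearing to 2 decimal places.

Central angle δ = d/R = 0.252223 rad.
Converting: φ₁ = -0.243421 rad, θ = 6.003933 rad.
Destination latitude: φ₂ = arcsin( sin φ₁ cos δ + cos φ₁ sin δ cos θ ) = arcsin(-0.000581) = -0.033°.
Δλ = atan2( sin θ sin δ cos φ₁ , cos δ − sin φ₁ sin φ₂ ) = atan2(-0.066759, 0.968220) = -0.068842 rad = -3.944°.
Hence λ₂ = -21.744° + -3.944° = -25.688°.
The forward bearing on arrival equals the back-azimuth from the destination plus 180°.
Back-azimuth from P₂ (-0.03°, -25.69°) to P₁ (-13.95°, -21.74°), with Δλ' = λ₁ − λ₂ = 3.94°: atan2( sin Δλ' cos φ₁ , cos φ₂ sin φ₁ − sin φ₂ cos φ₁ cos Δλ' ) = 164.48°.
Final bearing = (164.48° + 180°) mod 360° = 344.48°.

final bearing 344.48°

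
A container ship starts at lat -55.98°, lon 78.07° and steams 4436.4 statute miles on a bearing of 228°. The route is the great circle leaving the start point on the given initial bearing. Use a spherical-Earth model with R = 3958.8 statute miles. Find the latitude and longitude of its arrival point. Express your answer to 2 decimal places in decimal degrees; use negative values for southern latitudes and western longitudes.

latitude -44.24°, longitude -32.86°

The arc subtends δ = 4436.4/3958.8 = 1.120643 rad at the centre.
Start latitude φ₁ = -0.977035 rad; initial bearing θ = 3.979351 rad.
sin φ₂ = sin φ₁ cos δ + cos φ₁ sin δ cos θ = (-0.828842)(0.435104) + (0.559482)(0.900380)(-0.669131) = -0.697705
φ₂ = asin(-0.697705) = -0.772189 rad = -44.24°.
Then Δλ = atan2(-0.374357, -0.143183) = -1.936107 rad, from sin θ sin δ cos φ₁ over cos δ − sin φ₁ sin φ₂.
λ₂ = 78.07° + -110.93° = -32.86°.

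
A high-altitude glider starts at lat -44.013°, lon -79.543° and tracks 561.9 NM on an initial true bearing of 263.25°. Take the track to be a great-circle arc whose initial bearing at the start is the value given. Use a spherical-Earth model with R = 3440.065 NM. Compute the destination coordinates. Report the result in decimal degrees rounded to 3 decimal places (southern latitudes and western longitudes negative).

latitude -44.372°, longitude -92.600°

Central angle δ = d/R = 0.163340 rad.
With φ₁ = -44.013° = -0.768172 rad and θ = 263.25° = 4.594579 rad:
sin φ₂ = sin φ₁ cos δ + cos φ₁ sin δ cos θ = (-0.694822)(0.986690) + (0.719182)(0.162615)(-0.117537) = -0.699319
φ₂ = asin(-0.699319) = -0.774445 rad = -44.372°.
Then Δλ = atan2(-0.116139, 0.500788) = -0.227884 rad, from sin θ sin δ cos φ₁ over cos δ − sin φ₁ sin φ₂.
λ₂ = λ₁ + Δλ = -92.600°.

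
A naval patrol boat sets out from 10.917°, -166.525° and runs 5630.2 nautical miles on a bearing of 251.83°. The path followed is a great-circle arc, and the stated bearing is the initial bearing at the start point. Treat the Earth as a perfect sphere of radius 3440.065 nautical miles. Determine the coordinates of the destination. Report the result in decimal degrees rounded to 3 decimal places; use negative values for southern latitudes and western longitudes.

latitude -18.542°, longitude 103.131°

Central angle δ = d/R = 1.636655 rad.
Converting: φ₁ = 0.190538 rad, θ = 4.395263 rad.
Destination latitude: φ₂ = arcsin( sin φ₁ cos δ + cos φ₁ sin δ cos θ ) = arcsin(-0.317994) = -18.542°.
For the longitude increment, Δλ = atan2( sin θ sin δ cos φ₁, cos δ − sin φ₁ sin φ₂ ) = atan2(-0.930918, -0.005587) = -90.344°.
λ₂ = -166.525° + -90.344° = -256.869°, normalized to (−180°, 180°] → 103.131°.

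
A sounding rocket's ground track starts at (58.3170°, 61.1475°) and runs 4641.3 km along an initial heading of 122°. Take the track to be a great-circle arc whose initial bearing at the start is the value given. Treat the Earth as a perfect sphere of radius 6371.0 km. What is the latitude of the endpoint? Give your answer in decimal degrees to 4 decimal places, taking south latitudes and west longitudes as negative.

latitude 26.7226°

Angular distance δ = d/R = 4641.3 / 6371 = 0.728504 rad.
Start latitude φ₁ = 1.017824 rad; initial bearing θ = 2.129302 rad.
Destination latitude: φ₂ = arcsin( sin φ₁ cos δ + cos φ₁ sin δ cos θ ) = arcsin(0.449672) = 26.7226°.
Δλ = atan2( sin θ sin δ cos φ₁ , cos δ − sin φ₁ sin φ₂ ) = atan2(0.296534, 0.363515) = 0.684266 rad = 39.2055°.
Hence λ₂ = 61.1475° + 39.2055° = 100.3530°.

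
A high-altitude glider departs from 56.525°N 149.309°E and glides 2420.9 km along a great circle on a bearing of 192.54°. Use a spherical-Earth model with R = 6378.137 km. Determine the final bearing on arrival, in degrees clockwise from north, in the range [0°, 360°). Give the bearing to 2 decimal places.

final bearing 188.42°

Angular distance δ = d/R = 2420.9 / 6378.137 = 0.379562 rad.
Start latitude φ₁ = 0.986547 rad; initial bearing θ = 3.360457 rad.
Applying the spherical law of cosines for sides, sin φ₂ = sin φ₁ cos δ + cos φ₁ sin δ cos θ = 0.575269, so φ₂ = 35.118°.
Δλ = atan2( sin θ sin δ cos φ₁ , cos δ − sin φ₁ sin φ₂ ) = atan2(-0.044372, 0.448980) = -0.098509 rad = -5.644°.
Hence λ₂ = 149.309° + -5.644° = 143.665°.
The forward bearing on arrival equals the back-azimuth from the destination plus 180°.
Back-azimuth from P₂ (35.12°, 143.66°) to P₁ (56.52°, 149.31°), with Δλ' = λ₁ − λ₂ = 5.64°: atan2( sin Δλ' cos φ₁ , cos φ₂ sin φ₁ − sin φ₂ cos φ₁ cos Δλ' ) = 8.42°.
Final bearing = (8.42° + 180°) mod 360° = 188.42°.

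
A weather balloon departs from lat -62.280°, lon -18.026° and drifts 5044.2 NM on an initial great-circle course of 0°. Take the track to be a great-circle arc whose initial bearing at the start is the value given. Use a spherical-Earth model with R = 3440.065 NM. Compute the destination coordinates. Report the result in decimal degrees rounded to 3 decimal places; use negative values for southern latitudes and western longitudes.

latitude 21.733°, longitude -18.026°

Central angle δ = d/R = 1.466310 rad.
Converting: φ₁ = -1.086991 rad, θ = 0.000000 rad.
sin φ₂ = sin φ₁ cos δ + cos φ₁ sin δ cos θ = (-0.885231)(0.104297) + (0.465151)(0.994546)(1.000000) = 0.370287
φ₂ = asin(0.370287) = 0.379318 rad = 21.733°.
Δλ = atan2( sin θ sin δ cos φ₁ , cos δ − sin φ₁ sin φ₂ ) = atan2(0.000000, 0.432087) = 0.000000 rad = 0.000°.
λ₂ = -18.026° + 0.000° = -18.026°.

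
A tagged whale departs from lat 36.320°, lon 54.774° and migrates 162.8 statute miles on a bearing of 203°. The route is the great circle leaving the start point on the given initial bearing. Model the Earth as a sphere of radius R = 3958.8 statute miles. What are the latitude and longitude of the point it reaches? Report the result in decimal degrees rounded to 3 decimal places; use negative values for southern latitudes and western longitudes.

Angular distance δ = d/R = 162.8 / 3958.8 = 0.041124 rad.
With φ₁ = 36.320° = 0.633904 rad and θ = 203° = 3.543018 rad:
sin φ₂ = sin φ₁ cos δ + cos φ₁ sin δ cos θ = (0.592294)(0.999155) + (0.805722)(0.041112)(-0.920505) = 0.561302
φ₂ = asin(0.561302) = 0.595958 rad = 34.146°.
For the longitude increment, Δλ = atan2( sin θ sin δ cos φ₁, cos δ − sin φ₁ sin φ₂ ) = atan2(-0.012943, 0.666698) = -1.112°.
λ₂ = 54.774° + -1.112° = 53.662°.

latitude 34.146°, longitude 53.662°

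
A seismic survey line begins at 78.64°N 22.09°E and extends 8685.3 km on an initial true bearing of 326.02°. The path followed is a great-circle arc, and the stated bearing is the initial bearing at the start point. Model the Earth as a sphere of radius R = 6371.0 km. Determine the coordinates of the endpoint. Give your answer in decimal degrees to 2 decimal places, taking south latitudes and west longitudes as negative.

The arc subtends δ = 8685.3/6371 = 1.363255 rad at the centre.
With φ₁ = 78.64° = 1.372527 rad and θ = 326.02° = 5.690122 rad:
Applying the spherical law of cosines for sides, sin φ₂ = sin φ₁ cos δ + cos φ₁ sin δ cos θ = 0.361849, so φ₂ = 21.21°.
Δλ = atan2( sin θ sin δ cos φ₁ , cos δ − sin φ₁ sin φ₂ ) = atan2(-0.107726, -0.148705) = -2.514659 rad = -144.08°.
λ₂ = 22.09° + -144.08° = -121.99°.

latitude 21.21°, longitude -121.99°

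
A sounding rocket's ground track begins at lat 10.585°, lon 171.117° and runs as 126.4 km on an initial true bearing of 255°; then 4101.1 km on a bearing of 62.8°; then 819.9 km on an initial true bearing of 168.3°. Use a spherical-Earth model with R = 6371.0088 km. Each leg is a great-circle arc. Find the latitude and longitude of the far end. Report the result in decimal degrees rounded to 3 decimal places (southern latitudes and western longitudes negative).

latitude 17.152°, longitude -152.560°

Apply the spherical direct solution leg by leg, carrying full precision between legs.
Leg 1: from (10.585°, 171.117°), δ = 126.4/6371.0088 = 0.019840 rad, θ = 255° → φ = 10.289°, λ = 170.001°.
Leg 2: from (10.289°, 170.001°), δ = 4101.1/6371.0088 = 0.643713 rad, θ = 62.8° → φ = 24.380°, λ = -154.121°.
Leg 3: from (24.380°, -154.121°), δ = 819.9/6371.0088 = 0.128692 rad, θ = 168.3° → φ = 17.152°, λ = -152.560°.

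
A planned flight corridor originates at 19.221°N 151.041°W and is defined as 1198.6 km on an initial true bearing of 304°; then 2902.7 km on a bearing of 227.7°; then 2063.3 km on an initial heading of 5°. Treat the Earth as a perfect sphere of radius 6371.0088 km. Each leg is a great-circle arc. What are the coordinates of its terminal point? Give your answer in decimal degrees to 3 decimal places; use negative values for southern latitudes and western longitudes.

latitude 24.832°, longitude -178.252°

Apply the spherical direct solution leg by leg, carrying full precision between legs.
Leg 1: from (19.221°, -151.041°), δ = 1198.6/6371.0088 = 0.188133 rad, θ = 304° → φ = 24.971°, λ = -160.889°.
Leg 2: from (24.971°, -160.889°), δ = 2902.7/6371.0088 = 0.455611 rad, θ = 227.7° → φ = 6.352°, λ = 179.996°.
Leg 3: from (6.352°, 179.996°), δ = 2063.3/6371.0088 = 0.323858 rad, θ = 5° → φ = 24.832°, λ = -178.252°.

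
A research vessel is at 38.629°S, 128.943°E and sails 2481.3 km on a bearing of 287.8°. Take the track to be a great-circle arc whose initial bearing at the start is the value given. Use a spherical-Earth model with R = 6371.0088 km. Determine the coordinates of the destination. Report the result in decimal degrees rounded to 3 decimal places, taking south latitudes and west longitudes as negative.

The arc subtends δ = 2481.3/6371.0088 = 0.389467 rad at the centre.
With φ₁ = -38.629° = -0.674203 rad and θ = 287.8° = 5.023058 rad:
Applying the spherical law of cosines for sides, sin φ₂ = sin φ₁ cos δ + cos φ₁ sin δ cos θ = -0.486849, so φ₂ = -29.134°.
Δλ = atan2( sin θ sin δ cos φ₁ , cos δ − sin φ₁ sin φ₂ ) = atan2(-0.282421, 0.621184) = -0.426713 rad = -24.449°.
λ₂ = λ₁ + Δλ = 104.494°.

latitude -29.134°, longitude 104.494°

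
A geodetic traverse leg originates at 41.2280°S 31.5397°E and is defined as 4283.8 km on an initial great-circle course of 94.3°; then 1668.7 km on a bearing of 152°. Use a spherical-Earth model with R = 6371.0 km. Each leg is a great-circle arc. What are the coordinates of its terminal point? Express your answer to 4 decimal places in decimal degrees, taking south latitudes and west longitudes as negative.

latitude -46.2842°, longitude 89.7543°

Apply the spherical direct solution leg by leg, carrying full precision between legs.
Leg 1: from (-41.2280°, 31.5397°), δ = 4283.8/6371 = 0.672391 rad, θ = 94.3° → φ = -33.4169°, λ = 79.6231°.
Leg 2: from (-33.4169°, 79.6231°), δ = 1668.7/6371 = 0.261921 rad, θ = 152° → φ = -46.2842°, λ = 89.7543°.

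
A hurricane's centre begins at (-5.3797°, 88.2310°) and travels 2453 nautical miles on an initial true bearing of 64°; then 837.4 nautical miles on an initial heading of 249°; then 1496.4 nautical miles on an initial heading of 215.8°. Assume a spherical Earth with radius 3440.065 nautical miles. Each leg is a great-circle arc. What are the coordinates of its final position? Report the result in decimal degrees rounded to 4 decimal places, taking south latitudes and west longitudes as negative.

Apply the spherical direct solution leg by leg, carrying full precision between legs.
Leg 1: from (-5.3797°, 88.2310°), δ = 2453/3440.065 = 0.713068 rad, θ = 64° → φ = 12.3913°, λ = 125.2425°.
Leg 2: from (12.3913°, 125.2425°), δ = 837.4/3440.065 = 0.243426 rad, θ = 249° → φ = 7.1170°, λ = 112.1357°.
Leg 3: from (7.1170°, 112.1357°), δ = 1496.4/3440.065 = 0.434992 rad, θ = 215.8° → φ = -13.1083°, λ = 97.4748°.

latitude -13.1083°, longitude 97.4748°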